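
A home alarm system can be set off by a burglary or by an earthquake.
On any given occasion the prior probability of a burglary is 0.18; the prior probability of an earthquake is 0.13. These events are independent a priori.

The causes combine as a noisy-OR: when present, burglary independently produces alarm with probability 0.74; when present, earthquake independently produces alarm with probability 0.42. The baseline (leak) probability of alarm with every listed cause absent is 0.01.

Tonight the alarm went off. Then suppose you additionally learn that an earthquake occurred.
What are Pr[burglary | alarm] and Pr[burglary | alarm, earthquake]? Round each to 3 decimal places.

Pr[burglary | alarm] ≈ 0.722; Pr[burglary | alarm, earthquake] ≈ 0.305

Under noisy-OR, P(alarm | causes) = 1 − (1−0.01)·∏(1−qᵢ) over the active causes.
By total probability over the 4 (burglary, earthquake) configurations:
  P(alarm) = 0.01·0.82·0.87 + 0.4258·0.82·0.13 + 0.7426·0.18·0.87 + 0.850708·0.18·0.13
        = 0.007134 + 0.045390 + 0.116291 + 0.019907 = 0.188722
The terms with burglary present sum to 0.136198, so
  P(burglary | alarm) = 0.136198 / 0.188722 ≈ 0.722

Now condition on the additional information:
Enumerate both values of burglary and weight by the priors:
  P(alarm | earthquake) = 0.4258×0.82 + 0.850708×0.18
        = 0.349156 + 0.153127 = 0.502283
Configurations with burglary contribute 0.153127, so
  P(burglary | alarm, earthquake) = 0.153127 / 0.502283 ≈ 0.305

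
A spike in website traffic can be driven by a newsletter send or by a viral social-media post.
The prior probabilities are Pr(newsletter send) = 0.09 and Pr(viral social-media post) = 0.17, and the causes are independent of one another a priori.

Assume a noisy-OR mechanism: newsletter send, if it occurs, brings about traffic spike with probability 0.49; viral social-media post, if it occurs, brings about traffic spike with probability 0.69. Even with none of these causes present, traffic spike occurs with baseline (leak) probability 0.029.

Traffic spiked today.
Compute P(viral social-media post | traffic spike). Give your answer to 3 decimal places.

P(viral social-media post | traffic spike) ≈ 0.670

Under noisy-OR, P(traffic spike | causes) = 1 − (1−0.029)·∏(1−qᵢ) over the active causes.
P(traffic spike) = 0.029×0.91×0.83 + 0.69899×0.91×0.17 + 0.50479×0.09×0.83 + 0.846485×0.09×0.17 = 0.021904 + 0.108134 + 0.037708 + 0.012951 = 0.180697
Restricting to configurations with viral social-media post present: 0.108134 + 0.012951 = 0.121085.
So P(viral social-media post | traffic spike) = 0.121085/0.180697 ≈ 0.670.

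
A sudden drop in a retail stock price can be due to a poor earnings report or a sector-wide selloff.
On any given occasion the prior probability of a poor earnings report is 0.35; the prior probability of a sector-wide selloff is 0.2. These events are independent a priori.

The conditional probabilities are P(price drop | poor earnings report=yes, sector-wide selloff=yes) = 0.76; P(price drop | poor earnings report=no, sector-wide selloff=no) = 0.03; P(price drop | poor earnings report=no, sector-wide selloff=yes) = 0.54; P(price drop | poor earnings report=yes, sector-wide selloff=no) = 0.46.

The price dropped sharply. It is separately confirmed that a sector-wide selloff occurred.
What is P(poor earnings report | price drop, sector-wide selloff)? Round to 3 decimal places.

P(poor earnings report | price drop, sector-wide selloff) ≈ 0.431

P(price drop | sector-wide selloff) = 0.54×0.65 + 0.76×0.35 = 0.351000 + 0.266000 = 0.617000
Restricting to configurations with poor earnings report present: 0.76×0.35 = 0.266000.
So P(poor earnings report | price drop, sector-wide selloff) = 0.266000/0.617000 ≈ 0.431.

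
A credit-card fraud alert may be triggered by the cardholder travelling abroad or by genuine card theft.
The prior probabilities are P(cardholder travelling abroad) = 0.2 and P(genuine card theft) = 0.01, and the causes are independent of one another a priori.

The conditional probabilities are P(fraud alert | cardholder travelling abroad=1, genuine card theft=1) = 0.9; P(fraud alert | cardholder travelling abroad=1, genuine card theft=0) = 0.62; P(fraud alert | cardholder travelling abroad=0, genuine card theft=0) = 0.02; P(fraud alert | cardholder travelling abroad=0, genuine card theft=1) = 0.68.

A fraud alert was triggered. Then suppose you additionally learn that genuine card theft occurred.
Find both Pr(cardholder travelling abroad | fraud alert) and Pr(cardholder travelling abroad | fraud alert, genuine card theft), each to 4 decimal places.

Pr(cardholder travelling abroad | fraud alert) ≈ 0.8541; Pr(cardholder travelling abroad | fraud alert, genuine card theft) ≈ 0.2486

Numerator (weight on configurations with cardholder travelling abroad): 0.122760 + 0.001800 = 0.124560
The normalizing constant is 0.02*0.8*0.99 + 0.68*0.8*0.01 + 0.62*0.2*0.99 + 0.9*0.2*0.01 = 0.145840
P(cardholder travelling abroad | fraud alert) = 0.124560/0.145840 ≈ 0.8541

Now also conditioning on genuine card theft=true:
P(fraud alert | genuine card theft) = 0.68×0.8 + 0.9×0.2 = 0.544000 + 0.180000 = 0.724000
Of this, 0.180000 comes from 0.9×0.2 (the cardholder travelling abroad=true cases).
P(cardholder travelling abroad | fraud alert, genuine card theft) = 0.180000 / 0.724000 ≈ 0.2486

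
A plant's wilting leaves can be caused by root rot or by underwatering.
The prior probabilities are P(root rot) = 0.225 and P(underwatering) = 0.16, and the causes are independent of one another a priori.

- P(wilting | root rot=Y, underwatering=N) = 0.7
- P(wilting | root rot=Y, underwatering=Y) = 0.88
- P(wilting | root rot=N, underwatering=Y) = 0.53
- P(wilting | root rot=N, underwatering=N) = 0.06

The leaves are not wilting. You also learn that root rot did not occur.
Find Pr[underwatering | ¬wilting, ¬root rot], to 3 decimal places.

Pr[underwatering | ¬wilting, ¬root rot] ≈ 0.087

By total probability over both values of underwatering:
  P(¬wilting | ¬root rot) = 0.94·0.84 + 0.47·0.16
        = 0.789600 + 0.075200 = 0.864800
Configurations with underwatering contribute 0.075200, so
  P(underwatering | ¬wilting, ¬root rot) = 0.075200 / 0.864800 ≈ 0.087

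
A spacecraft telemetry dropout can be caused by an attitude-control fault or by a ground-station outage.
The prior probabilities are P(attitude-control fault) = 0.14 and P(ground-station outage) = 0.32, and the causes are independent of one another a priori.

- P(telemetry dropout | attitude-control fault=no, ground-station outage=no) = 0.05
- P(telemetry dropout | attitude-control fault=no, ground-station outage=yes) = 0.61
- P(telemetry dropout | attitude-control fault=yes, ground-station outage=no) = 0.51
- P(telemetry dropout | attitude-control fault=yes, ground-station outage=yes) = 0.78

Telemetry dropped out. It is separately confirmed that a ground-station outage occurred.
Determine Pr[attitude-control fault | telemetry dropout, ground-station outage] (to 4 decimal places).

Pr[attitude-control fault | telemetry dropout, ground-station outage] ≈ 0.1723

Numerator (weight on configurations with attitude-control fault): 0.78×0.14 = 0.109200
The normalizing constant is 0.61×0.86 + 0.78×0.14 = 0.633800
Posterior = 0.109200 / 0.633800 ≈ 0.1723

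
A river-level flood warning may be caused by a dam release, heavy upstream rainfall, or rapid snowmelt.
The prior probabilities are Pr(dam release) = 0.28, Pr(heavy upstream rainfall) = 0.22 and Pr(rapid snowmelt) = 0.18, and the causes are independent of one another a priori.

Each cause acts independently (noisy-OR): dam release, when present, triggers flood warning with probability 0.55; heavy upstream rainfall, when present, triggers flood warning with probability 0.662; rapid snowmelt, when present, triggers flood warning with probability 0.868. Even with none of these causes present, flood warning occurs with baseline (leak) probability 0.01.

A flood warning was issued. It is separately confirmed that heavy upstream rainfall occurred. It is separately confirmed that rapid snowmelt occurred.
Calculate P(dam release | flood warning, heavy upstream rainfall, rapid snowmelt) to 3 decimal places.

P(dam release | flood warning, heavy upstream rainfall, rapid snowmelt) ≈ 0.285

Under noisy-OR, P(flood warning | causes) = 1 − (1−0.01)·∏(1−qᵢ) over the active causes.
P(flood warning | heavy upstream rainfall, rapid snowmelt) = 0.95583×0.72 + 0.980124×0.28 = 0.688198 + 0.274435 = 0.962633
Restricting to configurations with dam release present: 0.980124×0.28 = 0.274435.
So P(dam release | flood warning, heavy upstream rainfall, rapid snowmelt) = 0.274435/0.962633 ≈ 0.285.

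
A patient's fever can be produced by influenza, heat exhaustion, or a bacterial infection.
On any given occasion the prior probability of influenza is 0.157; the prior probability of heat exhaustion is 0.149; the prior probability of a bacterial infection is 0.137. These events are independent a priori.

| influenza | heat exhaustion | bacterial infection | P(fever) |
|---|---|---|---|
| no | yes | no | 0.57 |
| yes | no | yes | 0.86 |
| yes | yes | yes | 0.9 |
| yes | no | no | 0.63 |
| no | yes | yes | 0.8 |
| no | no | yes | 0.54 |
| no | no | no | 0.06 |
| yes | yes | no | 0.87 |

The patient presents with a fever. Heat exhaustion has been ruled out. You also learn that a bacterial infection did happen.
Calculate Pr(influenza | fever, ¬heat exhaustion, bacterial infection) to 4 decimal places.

Pr(influenza | fever, ¬heat exhaustion, bacterial infection) ≈ 0.2288

Sum P(fever|·) weighted by the priors over both values of influenza:
  P(fever | ¬heat exhaustion, bacterial infection) = 0.54·0.843 + 0.86·0.157
        = 0.455220 + 0.135020 = 0.590240
The terms with influenza present sum to 0.135020, so
  P(influenza | fever, ¬heat exhaustion, bacterial infection) = 0.135020 / 0.590240 ≈ 0.2288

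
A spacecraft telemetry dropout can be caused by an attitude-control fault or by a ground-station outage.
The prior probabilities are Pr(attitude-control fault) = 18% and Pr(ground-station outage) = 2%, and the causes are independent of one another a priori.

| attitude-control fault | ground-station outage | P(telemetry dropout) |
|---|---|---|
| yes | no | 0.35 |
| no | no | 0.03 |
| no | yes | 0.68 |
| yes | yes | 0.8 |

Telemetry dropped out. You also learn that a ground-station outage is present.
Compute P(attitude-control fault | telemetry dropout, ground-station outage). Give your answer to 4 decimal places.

P(telemetry dropout | ground-station outage) = 0.68×0.82 + 0.8×0.18 = 0.557600 + 0.144000 = 0.701600
Restricting to configurations with attitude-control fault present: 0.8×0.18 = 0.144000.
P(attitude-control fault | telemetry dropout, ground-station outage) = 0.144000 / 0.701600 ≈ 0.2052

P(attitude-control fault | telemetry dropout, ground-station outage) ≈ 0.2052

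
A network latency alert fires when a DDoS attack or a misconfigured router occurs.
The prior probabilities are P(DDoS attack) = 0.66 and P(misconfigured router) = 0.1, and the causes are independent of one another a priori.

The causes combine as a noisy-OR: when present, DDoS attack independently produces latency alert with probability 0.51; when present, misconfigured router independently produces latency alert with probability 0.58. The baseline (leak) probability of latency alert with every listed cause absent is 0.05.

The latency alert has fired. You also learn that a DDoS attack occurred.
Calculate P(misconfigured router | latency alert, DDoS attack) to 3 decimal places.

Under noisy-OR, P(latency alert | causes) = 1 − (1−0.05)·∏(1−qᵢ) over the active causes.
Weight on misconfigured router=true, given the evidence: 0.80449*0.1 = 0.080449
The normalizing constant is 0.5345*0.9 + 0.80449*0.1 = 0.561499
Posterior = 0.080449 / 0.561499 ≈ 0.143

P(misconfigured router | latency alert, DDoS attack) ≈ 0.143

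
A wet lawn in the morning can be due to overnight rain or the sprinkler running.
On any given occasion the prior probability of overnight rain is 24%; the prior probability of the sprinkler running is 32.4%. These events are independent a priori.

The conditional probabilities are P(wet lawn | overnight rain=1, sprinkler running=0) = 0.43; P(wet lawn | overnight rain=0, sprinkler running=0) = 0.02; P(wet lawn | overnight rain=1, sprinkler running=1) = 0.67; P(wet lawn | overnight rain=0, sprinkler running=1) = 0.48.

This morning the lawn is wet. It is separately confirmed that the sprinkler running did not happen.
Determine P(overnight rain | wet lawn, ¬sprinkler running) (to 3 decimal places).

P(overnight rain | wet lawn, ¬sprinkler running) ≈ 0.872

By total probability over both values of overnight rain:
  P(wet lawn | ¬sprinkler running) = 0.02·0.76 + 0.43·0.24
        = 0.015200 + 0.103200 = 0.118400
Keeping only the overnight rain-present terms gives 0.103200, so
  P(overnight rain | wet lawn, ¬sprinkler running) = 0.103200 / 0.118400 ≈ 0.872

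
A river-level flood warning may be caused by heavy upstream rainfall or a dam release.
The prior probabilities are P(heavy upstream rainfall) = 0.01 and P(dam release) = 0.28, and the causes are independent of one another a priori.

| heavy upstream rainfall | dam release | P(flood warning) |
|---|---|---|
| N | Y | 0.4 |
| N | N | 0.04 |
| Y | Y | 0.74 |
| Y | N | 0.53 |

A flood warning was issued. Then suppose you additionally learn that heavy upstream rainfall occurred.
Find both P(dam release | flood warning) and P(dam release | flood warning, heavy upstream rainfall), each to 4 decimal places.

P(dam release | flood warning) ≈ 0.7775; P(dam release | flood warning, heavy upstream rainfall) ≈ 0.3519

Sum P(flood warning|·) weighted by the priors over the 4 (heavy upstream rainfall, dam release) configurations:
  P(flood warning) = 0.04*0.99*0.72 + 0.4*0.99*0.28 + 0.53*0.01*0.72 + 0.74*0.01*0.28
        = 0.028512 + 0.110880 + 0.003816 + 0.002072 = 0.145280
Configurations with dam release contribute 0.112952, so
  P(dam release | flood warning) = 0.112952 / 0.145280 ≈ 0.7775

Now condition on the additional information:
P(flood warning | heavy upstream rainfall) = 0.53*0.72 + 0.74*0.28 = 0.381600 + 0.207200 = 0.588800
Restricting to configurations with dam release present: 0.74*0.28 = 0.207200.
So P(dam release | flood warning, heavy upstream rainfall) = 0.207200/0.588800 ≈ 0.3519.
The drop from 0.7775 to 0.3519 is the explaining-away (discounting) effect.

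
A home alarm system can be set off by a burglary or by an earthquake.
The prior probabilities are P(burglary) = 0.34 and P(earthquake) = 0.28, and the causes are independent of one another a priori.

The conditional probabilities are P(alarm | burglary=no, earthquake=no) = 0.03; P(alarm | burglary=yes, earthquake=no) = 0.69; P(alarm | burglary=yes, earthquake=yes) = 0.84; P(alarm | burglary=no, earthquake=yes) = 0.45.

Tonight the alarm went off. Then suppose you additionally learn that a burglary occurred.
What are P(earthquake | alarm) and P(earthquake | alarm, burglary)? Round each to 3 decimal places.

Numerator (weight on configurations with earthquake): 0.083160 + 0.079968 = 0.163128
Denominator P(alarm): 0.03·0.66·0.72 + 0.45·0.66·0.28 + 0.69·0.34·0.72 + 0.84·0.34·0.28 = 0.346296
P(earthquake | alarm) = 0.163128/0.346296 ≈ 0.471

Now condition on the additional information:
For the numerator, keep only earthquake=true terms: 0.84×0.28 = 0.235200
Normalizer over all consistent configurations: 0.69×0.72 + 0.84×0.28 = 0.732000
Posterior = 0.235200 / 0.732000 ≈ 0.321
Conditioning on burglary lowers the posterior on earthquake: the classic explaining-away effect in a common-effect structure.

P(earthquake | alarm) ≈ 0.471; P(earthquake | alarm, burglary) ≈ 0.321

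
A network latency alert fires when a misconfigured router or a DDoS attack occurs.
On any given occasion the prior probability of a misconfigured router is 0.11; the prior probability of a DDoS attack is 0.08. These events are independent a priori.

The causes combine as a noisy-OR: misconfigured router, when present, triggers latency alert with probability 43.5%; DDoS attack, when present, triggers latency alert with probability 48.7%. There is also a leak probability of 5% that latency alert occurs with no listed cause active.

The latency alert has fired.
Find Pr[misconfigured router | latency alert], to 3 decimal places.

Pr[misconfigured router | latency alert] ≈ 0.407

Under noisy-OR, P(latency alert | causes) = 1 − (1−0.05)·∏(1−qᵢ) over the active causes.
P(latency alert) = 0.05·0.89·0.92 + 0.51265·0.89·0.08 + 0.46325·0.11·0.92 + 0.724647·0.11·0.08 = 0.040940 + 0.036501 + 0.046881 + 0.006377 = 0.130699
Of this, 0.053258 comes from 0.046881 + 0.006377 (the misconfigured router=true cases).
P(misconfigured router | latency alert) = 0.053258 / 0.130699 ≈ 0.407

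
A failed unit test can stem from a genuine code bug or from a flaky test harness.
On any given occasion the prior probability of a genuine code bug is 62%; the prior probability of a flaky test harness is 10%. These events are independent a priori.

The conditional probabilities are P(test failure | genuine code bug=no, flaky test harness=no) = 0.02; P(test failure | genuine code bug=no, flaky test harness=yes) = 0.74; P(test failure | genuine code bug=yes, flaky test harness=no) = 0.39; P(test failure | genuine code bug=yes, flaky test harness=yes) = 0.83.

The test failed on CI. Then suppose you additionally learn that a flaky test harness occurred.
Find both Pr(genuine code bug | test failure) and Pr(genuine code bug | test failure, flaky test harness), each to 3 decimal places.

Sum P(test failure|·) weighted by the priors over the 4 (genuine code bug, flaky test harness) configurations:
  P(test failure) = 0.02·0.38·0.9 + 0.74·0.38·0.1 + 0.39·0.62·0.9 + 0.83·0.62·0.1
        = 0.006840 + 0.028120 + 0.217620 + 0.051460 = 0.304040
The terms with genuine code bug present sum to 0.269080, so
  P(genuine code bug | test failure) = 0.269080 / 0.304040 ≈ 0.885

Now also conditioning on flaky test harness=true:
Enumerate both values of genuine code bug and weight by the priors:
  P(test failure | flaky test harness) = 0.74×0.38 + 0.83×0.62
        = 0.281200 + 0.514600 = 0.795800
The terms with genuine code bug present sum to 0.514600, so
  P(genuine code bug | test failure, flaky test harness) = 0.514600 / 0.795800 ≈ 0.647
The drop from 0.885 to 0.647 is the explaining-away (discounting) effect.

Pr(genuine code bug | test failure) ≈ 0.885; Pr(genuine code bug | test failure, flaky test harness) ≈ 0.647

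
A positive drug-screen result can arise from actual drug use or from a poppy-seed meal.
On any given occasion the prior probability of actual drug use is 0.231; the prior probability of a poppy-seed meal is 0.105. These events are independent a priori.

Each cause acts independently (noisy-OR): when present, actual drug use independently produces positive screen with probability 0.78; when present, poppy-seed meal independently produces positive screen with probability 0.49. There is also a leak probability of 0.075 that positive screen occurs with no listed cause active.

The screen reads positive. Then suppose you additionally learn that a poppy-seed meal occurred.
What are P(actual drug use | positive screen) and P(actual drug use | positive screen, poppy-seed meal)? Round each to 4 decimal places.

Under noisy-OR, P(positive screen | causes) = 1 − (1−0.075)·∏(1−qᵢ) over the active causes.
Sum P(positive screen|·) weighted by the priors over the 4 (actual drug use, poppy-seed meal) configurations:
  P(positive screen) = 0.075*0.769*0.895 + 0.52825*0.769*0.105 + 0.7965*0.231*0.895 + 0.896215*0.231*0.105
        = 0.051619 + 0.042654 + 0.164672 + 0.021738 = 0.280683
Configurations with actual drug use contribute 0.186410, so
  P(actual drug use | positive screen) = 0.186410 / 0.280683 ≈ 0.6641

With the extra evidence:
Sum P(positive screen|·) weighted by the priors over both values of actual drug use:
  P(positive screen | poppy-seed meal) = 0.52825*0.769 + 0.896215*0.231
        = 0.406224 + 0.207026 = 0.613250
Configurations with actual drug use contribute 0.207026, so
  P(actual drug use | positive screen, poppy-seed meal) = 0.207026 / 0.613250 ≈ 0.3376
Conditioning on poppy-seed meal lowers the posterior on actual drug use: the classic explaining-away effect in a common-effect structure.

P(actual drug use | positive screen) ≈ 0.6641; P(actual drug use | positive screen, poppy-seed meal) ≈ 0.3376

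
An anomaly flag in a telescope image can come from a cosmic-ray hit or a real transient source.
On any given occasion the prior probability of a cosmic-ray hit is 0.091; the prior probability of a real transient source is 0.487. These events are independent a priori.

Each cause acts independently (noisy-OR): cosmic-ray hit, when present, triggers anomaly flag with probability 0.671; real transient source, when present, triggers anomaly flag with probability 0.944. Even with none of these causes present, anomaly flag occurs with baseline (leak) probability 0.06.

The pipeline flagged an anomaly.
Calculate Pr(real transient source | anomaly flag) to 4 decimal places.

Pr(real transient source | anomaly flag) ≈ 0.8849

Under noisy-OR, P(anomaly flag | causes) = 1 − (1−0.06)·∏(1−qᵢ) over the active causes.
Sum P(anomaly flag|·) weighted by the priors over the 4 (cosmic-ray hit, real transient source) configurations:
  P(anomaly flag) = 0.06*0.909*0.513 + 0.94736*0.909*0.487 + 0.69074*0.091*0.513 + 0.982681*0.091*0.487
        = 0.027979 + 0.419380 + 0.032246 + 0.043549 = 0.523154
Keeping only the real transient source-present terms gives 0.462929, so
  P(real transient source | anomaly flag) = 0.462929 / 0.523154 ≈ 0.8849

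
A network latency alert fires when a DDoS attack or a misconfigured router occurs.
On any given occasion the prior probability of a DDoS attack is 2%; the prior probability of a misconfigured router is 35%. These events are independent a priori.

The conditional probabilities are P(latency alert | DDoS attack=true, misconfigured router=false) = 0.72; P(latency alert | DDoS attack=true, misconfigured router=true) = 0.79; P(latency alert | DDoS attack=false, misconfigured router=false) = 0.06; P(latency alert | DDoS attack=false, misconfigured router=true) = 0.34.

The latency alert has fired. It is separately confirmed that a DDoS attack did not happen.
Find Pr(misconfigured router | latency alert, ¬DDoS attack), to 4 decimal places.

Pr(misconfigured router | latency alert, ¬DDoS attack) ≈ 0.7532

Sum P(latency alert|·) weighted by the priors over both values of misconfigured router:
  P(latency alert | ¬DDoS attack) = 0.06×0.65 + 0.34×0.35
        = 0.039000 + 0.119000 = 0.158000
Keeping only the misconfigured router-present terms gives 0.119000, so
  P(misconfigured router | latency alert, ¬DDoS attack) = 0.119000 / 0.158000 ≈ 0.7532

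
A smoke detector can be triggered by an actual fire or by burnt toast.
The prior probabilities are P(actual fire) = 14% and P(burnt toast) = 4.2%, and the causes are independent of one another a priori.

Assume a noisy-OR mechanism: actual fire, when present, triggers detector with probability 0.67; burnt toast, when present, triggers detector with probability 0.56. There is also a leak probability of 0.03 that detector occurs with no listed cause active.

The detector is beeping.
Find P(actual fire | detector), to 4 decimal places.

P(actual fire | detector) ≈ 0.6794

Under noisy-OR, P(detector | causes) = 1 − (1−0.03)·∏(1−qᵢ) over the active causes.
Weight on actual fire=true, given the evidence: 0.091188 + 0.005052 = 0.096240
Denominator P(detector): 0.03×0.86×0.958 + 0.5732×0.86×0.042 + 0.6799×0.14×0.958 + 0.859156×0.14×0.042 = 0.141660
Posterior = 0.096240 / 0.141660 ≈ 0.6794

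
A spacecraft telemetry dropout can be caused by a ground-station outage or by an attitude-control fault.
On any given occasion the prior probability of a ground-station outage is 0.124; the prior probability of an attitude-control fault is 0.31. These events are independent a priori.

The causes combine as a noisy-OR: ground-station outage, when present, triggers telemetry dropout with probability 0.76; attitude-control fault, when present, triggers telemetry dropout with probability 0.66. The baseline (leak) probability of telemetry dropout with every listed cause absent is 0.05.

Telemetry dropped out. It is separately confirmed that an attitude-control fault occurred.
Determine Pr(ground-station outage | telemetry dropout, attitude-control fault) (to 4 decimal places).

Under noisy-OR, P(telemetry dropout | causes) = 1 − (1−0.05)·∏(1−qᵢ) over the active causes.
Weight on ground-station outage=true, given the evidence: 0.92248*0.124 = 0.114388
Denominator P(telemetry dropout | attitude-control fault): 0.677*0.876 + 0.92248*0.124 = 0.707440
P(ground-station outage | telemetry dropout, attitude-control fault) = 0.114388/0.707440 ≈ 0.1617

Pr(ground-station outage | telemetry dropout, attitude-control fault) ≈ 0.1617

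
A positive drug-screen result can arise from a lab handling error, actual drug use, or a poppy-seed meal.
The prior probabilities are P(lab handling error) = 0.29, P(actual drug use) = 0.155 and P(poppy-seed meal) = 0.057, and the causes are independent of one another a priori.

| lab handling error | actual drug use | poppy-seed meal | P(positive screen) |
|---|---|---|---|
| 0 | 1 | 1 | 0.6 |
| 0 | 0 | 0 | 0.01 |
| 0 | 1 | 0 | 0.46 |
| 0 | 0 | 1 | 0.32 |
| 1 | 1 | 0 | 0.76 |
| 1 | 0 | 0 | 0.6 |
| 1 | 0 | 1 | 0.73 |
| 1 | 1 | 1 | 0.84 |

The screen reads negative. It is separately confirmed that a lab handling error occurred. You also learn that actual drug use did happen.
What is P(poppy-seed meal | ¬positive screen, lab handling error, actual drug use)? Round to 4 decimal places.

Enumerate both values of poppy-seed meal and weight by the priors:
  P(¬positive screen | lab handling error, actual drug use) = 0.24×0.943 + 0.16×0.057
        = 0.226320 + 0.009120 = 0.235440
Configurations with poppy-seed meal contribute 0.009120, so
  P(poppy-seed meal | ¬positive screen, lab handling error, actual drug use) = 0.009120 / 0.235440 ≈ 0.0387

P(poppy-seed meal | ¬positive screen, lab handling error, actual drug use) ≈ 0.0387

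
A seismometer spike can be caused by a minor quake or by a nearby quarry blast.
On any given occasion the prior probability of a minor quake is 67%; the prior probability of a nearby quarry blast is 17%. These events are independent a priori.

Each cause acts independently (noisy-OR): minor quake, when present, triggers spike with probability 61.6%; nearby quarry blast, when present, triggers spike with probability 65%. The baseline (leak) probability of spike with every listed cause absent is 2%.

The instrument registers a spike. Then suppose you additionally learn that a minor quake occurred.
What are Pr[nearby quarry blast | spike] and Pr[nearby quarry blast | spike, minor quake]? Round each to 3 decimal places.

Pr[nearby quarry blast | spike] ≈ 0.278; Pr[nearby quarry blast | spike, minor quake] ≈ 0.222

Under noisy-OR, P(spike | causes) = 1 − (1−0.02)·∏(1−qᵢ) over the active causes.
Numerator (weight on configurations with nearby quarry blast): 0.036858 + 0.098898 = 0.135756
The normalizing constant is 0.02*0.33*0.83 + 0.657*0.33*0.17 + 0.62368*0.67*0.83 + 0.868288*0.67*0.17 = 0.488062
Posterior = 0.135756 / 0.488062 ≈ 0.278

With the extra evidence:
Enumerate both values of nearby quarry blast and weight by the priors:
  P(spike | minor quake) = 0.62368×0.83 + 0.868288×0.17
        = 0.517654 + 0.147609 = 0.665263
Configurations with nearby quarry blast contribute 0.147609, so
  P(nearby quarry blast | spike, minor quake) = 0.147609 / 0.665263 ≈ 0.222
This is intercausal reasoning (explaining away): once minor quake accounts for the spike, nearby quarry blast becomes less likely.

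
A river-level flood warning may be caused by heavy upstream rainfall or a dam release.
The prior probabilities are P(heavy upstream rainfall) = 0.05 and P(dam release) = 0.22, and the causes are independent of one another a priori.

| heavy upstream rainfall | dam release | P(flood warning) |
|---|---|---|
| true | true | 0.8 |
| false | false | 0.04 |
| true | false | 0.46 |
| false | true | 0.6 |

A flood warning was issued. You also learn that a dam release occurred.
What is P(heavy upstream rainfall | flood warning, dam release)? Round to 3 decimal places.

P(heavy upstream rainfall | flood warning, dam release) ≈ 0.066

P(flood warning | dam release) = 0.6*0.95 + 0.8*0.05 = 0.570000 + 0.040000 = 0.610000
The heavy upstream rainfall-present share is 0.8*0.05 = 0.040000.
Hence the posterior is 0.040000/0.610000 ≈ 0.066.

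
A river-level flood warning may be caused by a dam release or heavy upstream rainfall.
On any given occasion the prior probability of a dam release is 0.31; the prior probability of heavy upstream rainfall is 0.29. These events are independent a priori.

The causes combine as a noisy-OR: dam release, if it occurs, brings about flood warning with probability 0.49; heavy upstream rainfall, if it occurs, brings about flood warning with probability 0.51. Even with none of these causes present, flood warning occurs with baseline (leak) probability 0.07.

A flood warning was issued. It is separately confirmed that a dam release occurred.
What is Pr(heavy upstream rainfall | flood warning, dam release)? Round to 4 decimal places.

Pr(heavy upstream rainfall | flood warning, dam release) ≈ 0.3736

Under noisy-OR, P(flood warning | causes) = 1 − (1−0.07)·∏(1−qᵢ) over the active causes.
P(flood warning | dam release) = 0.5257·0.71 + 0.767593·0.29 = 0.373247 + 0.222602 = 0.595849
Restricting to configurations with heavy upstream rainfall present: 0.767593·0.29 = 0.222602.
Hence the posterior is 0.222602/0.595849 ≈ 0.3736.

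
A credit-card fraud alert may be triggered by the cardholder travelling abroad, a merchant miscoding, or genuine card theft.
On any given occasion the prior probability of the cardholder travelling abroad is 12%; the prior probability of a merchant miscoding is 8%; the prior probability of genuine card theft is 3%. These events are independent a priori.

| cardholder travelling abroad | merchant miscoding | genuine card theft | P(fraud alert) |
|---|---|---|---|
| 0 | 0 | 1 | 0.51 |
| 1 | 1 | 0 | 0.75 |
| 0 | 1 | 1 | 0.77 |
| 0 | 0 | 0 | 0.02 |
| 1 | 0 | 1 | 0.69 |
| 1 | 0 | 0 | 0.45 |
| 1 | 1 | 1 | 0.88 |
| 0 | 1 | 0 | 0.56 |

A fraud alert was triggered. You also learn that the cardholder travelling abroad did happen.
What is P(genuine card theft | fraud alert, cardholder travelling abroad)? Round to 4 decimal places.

P(fraud alert | cardholder travelling abroad) = 0.45*0.92*0.97 + 0.69*0.92*0.03 + 0.75*0.08*0.97 + 0.88*0.08*0.03 = 0.401580 + 0.019044 + 0.058200 + 0.002112 = 0.480936
The genuine card theft-present share is 0.019044 + 0.002112 = 0.021156.
So P(genuine card theft | fraud alert, cardholder travelling abroad) = 0.021156/0.480936 ≈ 0.0440.

P(genuine card theft | fraud alert, cardholder travelling abroad) ≈ 0.0440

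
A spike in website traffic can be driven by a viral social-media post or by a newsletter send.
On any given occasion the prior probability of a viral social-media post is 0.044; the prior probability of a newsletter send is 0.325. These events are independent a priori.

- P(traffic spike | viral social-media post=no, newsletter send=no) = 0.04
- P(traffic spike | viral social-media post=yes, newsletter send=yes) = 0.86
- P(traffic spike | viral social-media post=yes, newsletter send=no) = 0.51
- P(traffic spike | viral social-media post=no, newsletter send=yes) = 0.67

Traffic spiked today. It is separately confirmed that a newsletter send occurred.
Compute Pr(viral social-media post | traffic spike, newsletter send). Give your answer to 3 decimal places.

Pr(viral social-media post | traffic spike, newsletter send) ≈ 0.056

For the numerator, keep only viral social-media post=true terms: 0.86×0.044 = 0.037840
The normalizing constant is 0.67×0.956 + 0.86×0.044 = 0.678360
P(viral social-media post | traffic spike, newsletter send) = 0.037840/0.678360 ≈ 0.056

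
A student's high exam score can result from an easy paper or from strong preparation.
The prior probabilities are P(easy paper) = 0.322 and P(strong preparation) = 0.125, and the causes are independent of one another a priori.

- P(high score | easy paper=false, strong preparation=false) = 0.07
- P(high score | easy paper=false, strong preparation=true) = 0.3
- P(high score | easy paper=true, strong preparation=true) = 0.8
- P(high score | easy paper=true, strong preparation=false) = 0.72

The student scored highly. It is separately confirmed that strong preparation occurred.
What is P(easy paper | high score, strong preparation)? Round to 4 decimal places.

P(easy paper | high score, strong preparation) ≈ 0.5588

Numerator (weight on configurations with easy paper): 0.8*0.322 = 0.257600
Denominator P(high score | strong preparation): 0.3*0.678 + 0.8*0.322 = 0.461000
Posterior = 0.257600 / 0.461000 ≈ 0.5588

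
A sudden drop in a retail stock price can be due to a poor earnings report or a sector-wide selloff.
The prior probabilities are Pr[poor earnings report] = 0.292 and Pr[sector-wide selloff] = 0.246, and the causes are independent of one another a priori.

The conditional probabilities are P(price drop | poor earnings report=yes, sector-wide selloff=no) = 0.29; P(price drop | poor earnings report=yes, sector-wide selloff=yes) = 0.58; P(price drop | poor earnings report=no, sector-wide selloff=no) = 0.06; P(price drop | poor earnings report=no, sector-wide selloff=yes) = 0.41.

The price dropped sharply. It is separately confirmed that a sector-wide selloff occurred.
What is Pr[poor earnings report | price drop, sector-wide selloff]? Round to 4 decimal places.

Enumerate both values of poor earnings report and weight by the priors:
  P(price drop | sector-wide selloff) = 0.41×0.708 + 0.58×0.292
        = 0.290280 + 0.169360 = 0.459640
Configurations with poor earnings report contribute 0.169360, so
  P(poor earnings report | price drop, sector-wide selloff) = 0.169360 / 0.459640 ≈ 0.3685

Pr[poor earnings report | price drop, sector-wide selloff] ≈ 0.3685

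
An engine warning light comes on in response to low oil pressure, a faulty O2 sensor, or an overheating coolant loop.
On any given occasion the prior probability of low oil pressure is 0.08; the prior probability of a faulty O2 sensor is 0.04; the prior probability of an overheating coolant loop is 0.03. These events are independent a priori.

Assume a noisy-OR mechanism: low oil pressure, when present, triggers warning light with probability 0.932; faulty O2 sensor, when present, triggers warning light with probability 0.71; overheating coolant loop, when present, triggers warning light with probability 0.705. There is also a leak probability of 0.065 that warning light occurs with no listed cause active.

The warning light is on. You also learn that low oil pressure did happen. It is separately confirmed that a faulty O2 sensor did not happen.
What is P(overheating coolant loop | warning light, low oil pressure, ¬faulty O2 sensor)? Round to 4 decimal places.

P(overheating coolant loop | warning light, low oil pressure, ¬faulty O2 sensor) ≈ 0.0314

Under noisy-OR, P(warning light | causes) = 1 − (1−0.065)·∏(1−qᵢ) over the active causes.
Numerator (weight on configurations with overheating coolant loop): 0.981244*0.03 = 0.029437
Denominator P(warning light | low oil pressure, ¬faulty O2 sensor): 0.93642*0.97 + 0.981244*0.03 = 0.937764
P(overheating coolant loop | warning light, low oil pressure, ¬faulty O2 sensor) = 0.029437/0.937764 ≈ 0.0314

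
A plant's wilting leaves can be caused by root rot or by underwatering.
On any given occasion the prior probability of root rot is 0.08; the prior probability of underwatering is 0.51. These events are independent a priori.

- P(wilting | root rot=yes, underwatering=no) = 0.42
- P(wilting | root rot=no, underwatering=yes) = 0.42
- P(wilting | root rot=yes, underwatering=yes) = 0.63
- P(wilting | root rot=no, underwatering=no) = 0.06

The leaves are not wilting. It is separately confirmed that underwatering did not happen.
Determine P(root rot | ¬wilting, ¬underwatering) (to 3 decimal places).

P(root rot | ¬wilting, ¬underwatering) ≈ 0.051

Sum P(¬wilting|·) weighted by the priors over both values of root rot:
  P(¬wilting | ¬underwatering) = 0.94×0.92 + 0.58×0.08
        = 0.864800 + 0.046400 = 0.911200
Configurations with root rot contribute 0.046400, so
  P(root rot | ¬wilting, ¬underwatering) = 0.046400 / 0.911200 ≈ 0.051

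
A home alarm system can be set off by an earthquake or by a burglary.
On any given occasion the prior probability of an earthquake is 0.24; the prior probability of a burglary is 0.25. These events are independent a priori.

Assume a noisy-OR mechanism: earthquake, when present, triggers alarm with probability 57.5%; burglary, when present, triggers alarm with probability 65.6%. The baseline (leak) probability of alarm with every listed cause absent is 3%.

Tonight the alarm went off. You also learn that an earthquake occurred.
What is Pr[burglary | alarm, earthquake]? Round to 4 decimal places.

Under noisy-OR, P(alarm | causes) = 1 − (1−0.03)·∏(1−qᵢ) over the active causes.
By total probability over both values of burglary:
  P(alarm | earthquake) = 0.58775×0.75 + 0.858186×0.25
        = 0.440812 + 0.214547 = 0.655359
The terms with burglary present sum to 0.214547, so
  P(burglary | alarm, earthquake) = 0.214547 / 0.655359 ≈ 0.3274

Pr[burglary | alarm, earthquake] ≈ 0.3274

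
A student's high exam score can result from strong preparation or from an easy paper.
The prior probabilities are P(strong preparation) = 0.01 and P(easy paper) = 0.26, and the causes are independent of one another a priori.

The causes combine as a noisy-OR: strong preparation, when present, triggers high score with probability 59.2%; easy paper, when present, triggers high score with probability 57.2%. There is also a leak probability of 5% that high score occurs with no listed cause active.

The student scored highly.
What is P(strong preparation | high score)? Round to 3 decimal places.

Under noisy-OR, P(high score | causes) = 1 − (1−0.05)·∏(1−qᵢ) over the active causes.
Enumerate the 4 (strong preparation, easy paper) configurations and weight by the priors:
  P(high score) = 0.05*0.99*0.74 + 0.5934*0.99*0.26 + 0.6124*0.01*0.74 + 0.834107*0.01*0.26
        = 0.036630 + 0.152741 + 0.004532 + 0.002169 = 0.196072
Keeping only the strong preparation-present terms gives 0.006701, so
  P(strong preparation | high score) = 0.006701 / 0.196072 ≈ 0.034

P(strong preparation | high score) ≈ 0.034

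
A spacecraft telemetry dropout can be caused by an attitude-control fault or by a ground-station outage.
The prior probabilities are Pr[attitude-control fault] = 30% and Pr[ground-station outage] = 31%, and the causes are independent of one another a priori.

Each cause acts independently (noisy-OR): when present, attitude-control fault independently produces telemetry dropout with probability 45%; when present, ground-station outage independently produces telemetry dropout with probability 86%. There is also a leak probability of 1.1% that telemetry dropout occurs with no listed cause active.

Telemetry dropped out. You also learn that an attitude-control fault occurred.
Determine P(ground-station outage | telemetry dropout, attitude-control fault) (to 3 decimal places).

P(ground-station outage | telemetry dropout, attitude-control fault) ≈ 0.476

Under noisy-OR, P(telemetry dropout | causes) = 1 − (1−0.011)·∏(1−qᵢ) over the active causes.
P(telemetry dropout | attitude-control fault) = 0.45605*0.69 + 0.923847*0.31 = 0.314674 + 0.286393 = 0.601067
Of this, 0.286393 comes from 0.923847*0.31 (the ground-station outage=true cases).
So P(ground-station outage | telemetry dropout, attitude-control fault) = 0.286393/0.601067 ≈ 0.476.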